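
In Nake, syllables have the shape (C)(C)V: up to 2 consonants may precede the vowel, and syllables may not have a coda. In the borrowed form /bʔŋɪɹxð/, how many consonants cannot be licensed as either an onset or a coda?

4

The consonants /b/, /ɹ/, /x/, /ð/ cannot be parsed into a legal (C)(C)V syllable (no codas are permitted; onsets may contain at most 2 consonants).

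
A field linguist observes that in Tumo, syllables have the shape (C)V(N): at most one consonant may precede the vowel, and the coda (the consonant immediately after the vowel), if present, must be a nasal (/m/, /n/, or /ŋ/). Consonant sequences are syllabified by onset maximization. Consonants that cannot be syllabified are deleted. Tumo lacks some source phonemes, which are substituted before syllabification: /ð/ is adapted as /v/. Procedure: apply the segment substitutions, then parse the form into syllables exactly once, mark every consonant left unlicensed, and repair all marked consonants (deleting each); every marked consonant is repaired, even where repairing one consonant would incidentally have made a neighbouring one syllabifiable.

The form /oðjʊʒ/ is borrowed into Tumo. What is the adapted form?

Substitution: /ð/ → /v/, giving /ovjʊʒ/.
Syllabifying with onset maximization leaves /v/, /ʒ/ stranded (only a nasal (/m/, /n/, or /ŋ/) is licensed in coda position; onsets are limited to one consonant).
Each unlicensed consonant is deleted: /v/, /ʒ/.

ojʊ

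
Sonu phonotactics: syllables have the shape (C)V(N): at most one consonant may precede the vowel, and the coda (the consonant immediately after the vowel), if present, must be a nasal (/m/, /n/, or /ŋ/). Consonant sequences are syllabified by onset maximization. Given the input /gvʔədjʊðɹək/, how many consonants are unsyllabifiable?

Syllabifying with onset maximization leaves /g/, /v/, /d/, /ð/, /k/ stranded (only a nasal (/m/, /n/, or /ŋ/) is licensed in coda position; onsets are limited to one consonant).

5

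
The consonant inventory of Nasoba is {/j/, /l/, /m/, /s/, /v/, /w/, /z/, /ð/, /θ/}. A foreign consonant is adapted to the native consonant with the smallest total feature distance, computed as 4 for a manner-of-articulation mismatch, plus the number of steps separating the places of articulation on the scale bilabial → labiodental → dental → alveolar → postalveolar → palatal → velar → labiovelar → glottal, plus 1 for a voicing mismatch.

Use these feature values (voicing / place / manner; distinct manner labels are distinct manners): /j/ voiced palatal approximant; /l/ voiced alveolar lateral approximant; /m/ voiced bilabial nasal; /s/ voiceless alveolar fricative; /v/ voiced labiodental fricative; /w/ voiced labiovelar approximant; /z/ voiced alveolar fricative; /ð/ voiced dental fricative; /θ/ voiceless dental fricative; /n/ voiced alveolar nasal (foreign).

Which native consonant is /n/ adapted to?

/m/ is closest: same manner (nasal), place distance 3 (alveolar→bilabial), same voicing; total 3. Next closest is /l/ at distance 4.

m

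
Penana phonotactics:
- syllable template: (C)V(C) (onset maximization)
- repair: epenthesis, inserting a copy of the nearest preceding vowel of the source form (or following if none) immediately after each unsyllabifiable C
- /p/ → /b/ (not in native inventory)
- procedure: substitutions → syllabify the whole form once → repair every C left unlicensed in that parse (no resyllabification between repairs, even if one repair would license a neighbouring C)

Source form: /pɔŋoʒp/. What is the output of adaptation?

Substitution: /p/ → /b/, giving /bɔŋoʒb/.
Under (C)V(C), the unsyllabifiable consonants are /b/ (at most one coda consonant is licensed; onsets are limited to one consonant).
Inserting the epenthetic vowel yields /b/ → /bo/.

bɔŋoʒbo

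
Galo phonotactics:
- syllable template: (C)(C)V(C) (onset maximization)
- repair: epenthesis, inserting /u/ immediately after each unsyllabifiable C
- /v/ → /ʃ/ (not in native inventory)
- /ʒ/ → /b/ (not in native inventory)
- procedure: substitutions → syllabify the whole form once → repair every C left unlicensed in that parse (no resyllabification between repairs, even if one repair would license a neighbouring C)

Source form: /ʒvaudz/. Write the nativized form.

Substitution: /ʒ/ → /b/, /v/ → /ʃ/, giving /bʃaudz/.
The consonants /z/ cannot be parsed into a legal (C)(C)V(C) syllable (at most one coda consonant is licensed; onsets may contain at most 2 consonants).
Each unlicensed consonant becomes the onset of a new syllable: /z/ → /zu/.

bʃaudzu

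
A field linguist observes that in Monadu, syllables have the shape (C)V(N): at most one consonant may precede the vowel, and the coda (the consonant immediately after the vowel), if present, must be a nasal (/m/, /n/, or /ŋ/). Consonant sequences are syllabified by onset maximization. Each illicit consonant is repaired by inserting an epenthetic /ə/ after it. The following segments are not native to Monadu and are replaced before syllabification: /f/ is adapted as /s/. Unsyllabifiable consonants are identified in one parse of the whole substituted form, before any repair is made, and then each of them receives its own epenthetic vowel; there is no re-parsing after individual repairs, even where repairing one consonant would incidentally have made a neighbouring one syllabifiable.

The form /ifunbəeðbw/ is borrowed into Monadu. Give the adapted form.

Substitution: /f/ → /s/, giving /isunbəeðbw/.
The consonants /ð/, /b/, /w/ cannot be parsed into a legal (C)V(N) syllable (only a nasal (/m/, /n/, or /ŋ/) is licensed in coda position; onsets are limited to one consonant).
Inserting the epenthetic vowel yields /ð/ → /ðə/, /b/ → /bə/, /w/ → /wə/.

isunbəeðəbəwə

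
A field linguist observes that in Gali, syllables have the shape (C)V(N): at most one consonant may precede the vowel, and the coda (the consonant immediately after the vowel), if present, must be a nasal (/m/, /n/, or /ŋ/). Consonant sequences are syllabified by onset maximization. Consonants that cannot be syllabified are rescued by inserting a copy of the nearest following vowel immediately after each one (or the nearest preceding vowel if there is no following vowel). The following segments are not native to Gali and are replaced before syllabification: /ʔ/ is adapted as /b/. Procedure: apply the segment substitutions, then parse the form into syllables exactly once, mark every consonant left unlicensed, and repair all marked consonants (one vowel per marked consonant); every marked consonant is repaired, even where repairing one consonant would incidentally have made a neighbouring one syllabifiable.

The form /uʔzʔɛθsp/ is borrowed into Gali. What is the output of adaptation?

Substitution: /ʔ/ → /b/, giving /ubzbɛθsp/.
Syllabifying with onset maximization leaves /b/, /z/, /θ/, /s/, /p/ stranded (only a nasal (/m/, /n/, or /ŋ/) is licensed in coda position; onsets are limited to one consonant).
Inserting the epenthetic vowel yields /b/ → /bɛ/, /z/ → /zɛ/, /θ/ → /θɛ/, /s/ → /sɛ/, /p/ → /pɛ/.

ubɛzɛbɛθɛsɛpɛ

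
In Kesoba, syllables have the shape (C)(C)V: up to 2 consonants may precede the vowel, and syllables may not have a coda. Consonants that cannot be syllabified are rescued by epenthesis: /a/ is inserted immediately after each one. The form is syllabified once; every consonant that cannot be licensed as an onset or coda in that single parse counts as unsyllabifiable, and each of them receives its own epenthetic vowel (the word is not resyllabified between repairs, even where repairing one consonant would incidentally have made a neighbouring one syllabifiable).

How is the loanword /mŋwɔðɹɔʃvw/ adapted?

maŋwɔðɹɔʃavawa

Syllabifying with onset maximization leaves /m/, /ʃ/, /v/, /w/ stranded (no codas are permitted; onsets may contain at most 2 consonants).
Inserting the epenthetic vowel yields /m/ → /ma/, /ʃ/ → /ʃa/, /v/ → /va/, /w/ → /wa/.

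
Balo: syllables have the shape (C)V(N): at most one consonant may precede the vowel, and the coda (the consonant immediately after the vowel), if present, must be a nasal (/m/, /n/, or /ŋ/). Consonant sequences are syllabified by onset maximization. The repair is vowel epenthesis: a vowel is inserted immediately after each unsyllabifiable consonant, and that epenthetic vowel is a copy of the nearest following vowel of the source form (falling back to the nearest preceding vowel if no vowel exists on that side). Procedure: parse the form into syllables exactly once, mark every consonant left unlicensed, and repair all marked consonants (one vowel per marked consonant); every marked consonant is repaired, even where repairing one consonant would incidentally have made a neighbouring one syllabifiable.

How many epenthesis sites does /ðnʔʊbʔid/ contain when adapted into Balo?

The unsyllabifiable consonants are /ð/, /n/, /b/, /d/; each receives one epenthetic vowel.

4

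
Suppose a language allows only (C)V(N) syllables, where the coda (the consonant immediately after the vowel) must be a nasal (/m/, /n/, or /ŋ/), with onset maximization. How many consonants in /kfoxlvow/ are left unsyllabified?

4

Under (C)V(N), the unsyllabifiable consonants are /k/, /x/, /l/, /w/ (only a nasal (/m/, /n/, or /ŋ/) is licensed in coda position; onsets are limited to one consonant).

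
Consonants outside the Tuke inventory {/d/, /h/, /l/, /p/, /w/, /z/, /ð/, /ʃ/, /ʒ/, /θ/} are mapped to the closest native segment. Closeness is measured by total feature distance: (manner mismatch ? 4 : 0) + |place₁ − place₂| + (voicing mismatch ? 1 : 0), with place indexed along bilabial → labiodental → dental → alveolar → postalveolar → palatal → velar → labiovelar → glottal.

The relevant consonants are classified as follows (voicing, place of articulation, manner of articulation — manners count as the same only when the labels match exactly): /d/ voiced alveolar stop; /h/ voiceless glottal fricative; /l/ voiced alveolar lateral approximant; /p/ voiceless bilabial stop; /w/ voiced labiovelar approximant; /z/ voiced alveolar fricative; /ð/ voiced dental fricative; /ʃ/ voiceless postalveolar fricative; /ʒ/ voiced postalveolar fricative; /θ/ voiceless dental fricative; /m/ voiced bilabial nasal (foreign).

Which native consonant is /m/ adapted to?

/p/ is closest: manner differs (nasal→stop, +4), place distance 0 (bilabial→bilabial), voicing differs (+1); total 5. Next closest is /ð/ at distance 6.

p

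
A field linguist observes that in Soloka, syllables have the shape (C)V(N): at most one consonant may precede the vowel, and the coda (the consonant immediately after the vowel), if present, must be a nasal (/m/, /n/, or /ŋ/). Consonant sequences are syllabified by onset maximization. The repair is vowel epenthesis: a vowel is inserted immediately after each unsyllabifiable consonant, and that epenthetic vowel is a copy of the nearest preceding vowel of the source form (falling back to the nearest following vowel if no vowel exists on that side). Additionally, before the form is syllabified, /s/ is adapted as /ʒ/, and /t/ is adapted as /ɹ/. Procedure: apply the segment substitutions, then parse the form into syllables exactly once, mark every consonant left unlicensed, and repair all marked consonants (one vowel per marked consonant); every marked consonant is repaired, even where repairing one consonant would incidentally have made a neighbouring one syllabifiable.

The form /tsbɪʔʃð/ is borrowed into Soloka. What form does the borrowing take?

ɹɪʒɪbɪʔɪʃɪðɪ

Substitution: /t/ → /ɹ/, /s/ → /ʒ/, giving /ɹʒbɪʔʃð/.
The consonants /ɹ/, /ʒ/, /ʔ/, /ʃ/, /ð/ cannot be parsed into a legal (C)V(N) syllable (only a nasal (/m/, /n/, or /ŋ/) is licensed in coda position; onsets are limited to one consonant).
Epenthesis after each stranded consonant: /ɹ/ → /ɹɪ/, /ʒ/ → /ʒɪ/, /ʔ/ → /ʔɪ/, /ʃ/ → /ʃɪ/, /ð/ → /ðɪ/.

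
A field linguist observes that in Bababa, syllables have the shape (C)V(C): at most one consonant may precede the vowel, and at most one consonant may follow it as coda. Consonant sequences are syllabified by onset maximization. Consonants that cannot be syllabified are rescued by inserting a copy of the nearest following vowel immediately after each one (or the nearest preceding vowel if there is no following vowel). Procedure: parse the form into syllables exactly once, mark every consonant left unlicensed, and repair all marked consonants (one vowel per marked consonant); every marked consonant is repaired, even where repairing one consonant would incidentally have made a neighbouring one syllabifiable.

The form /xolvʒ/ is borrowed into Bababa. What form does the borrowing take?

xolvoʒo

The consonants /v/, /ʒ/ cannot be parsed into a legal (C)V(C) syllable (at most one coda consonant is licensed; onsets are limited to one consonant).
Inserting the epenthetic vowel yields /v/ → /vo/, /ʒ/ → /ʒo/.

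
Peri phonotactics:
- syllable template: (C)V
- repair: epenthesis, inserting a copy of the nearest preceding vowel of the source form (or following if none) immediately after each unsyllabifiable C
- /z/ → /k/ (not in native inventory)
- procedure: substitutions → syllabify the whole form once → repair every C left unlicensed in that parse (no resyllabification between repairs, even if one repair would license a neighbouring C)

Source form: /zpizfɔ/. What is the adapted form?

kipikifɔ

Substitution: /z/ → /k/, giving /kpikfɔ/.
Syllabifying with onset maximization leaves /k/, /k/ stranded (no codas are permitted; onsets are limited to one consonant).
Inserting the epenthetic vowel yields /k/ → /ki/, /k/ → /ki/.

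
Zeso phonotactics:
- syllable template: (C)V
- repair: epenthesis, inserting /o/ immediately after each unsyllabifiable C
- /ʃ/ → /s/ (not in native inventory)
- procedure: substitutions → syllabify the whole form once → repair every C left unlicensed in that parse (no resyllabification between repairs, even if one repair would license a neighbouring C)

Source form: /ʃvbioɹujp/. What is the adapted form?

sovobioɹujopo

Substitution: /ʃ/ → /s/, giving /svbioɹujp/.
Syllabifying with onset maximization leaves /s/, /v/, /j/, /p/ stranded (no codas are permitted; onsets are limited to one consonant).
Each unlicensed consonant becomes the onset of a new syllable: /s/ → /so/, /v/ → /vo/, /j/ → /jo/, /p/ → /po/.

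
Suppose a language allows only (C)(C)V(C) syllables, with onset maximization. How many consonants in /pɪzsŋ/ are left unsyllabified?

Under (C)(C)V(C), the unsyllabifiable consonants are /s/, /ŋ/ (at most one coda consonant is licensed; onsets may contain at most 2 consonants).

2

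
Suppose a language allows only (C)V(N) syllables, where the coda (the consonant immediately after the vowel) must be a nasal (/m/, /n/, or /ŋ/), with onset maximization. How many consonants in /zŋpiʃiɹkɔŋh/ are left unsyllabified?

4

The consonants /z/, /ŋ/, /ɹ/, /h/ cannot be parsed into a legal (C)V(N) syllable (only a nasal (/m/, /n/, or /ŋ/) is licensed in coda position; onsets are limited to one consonant).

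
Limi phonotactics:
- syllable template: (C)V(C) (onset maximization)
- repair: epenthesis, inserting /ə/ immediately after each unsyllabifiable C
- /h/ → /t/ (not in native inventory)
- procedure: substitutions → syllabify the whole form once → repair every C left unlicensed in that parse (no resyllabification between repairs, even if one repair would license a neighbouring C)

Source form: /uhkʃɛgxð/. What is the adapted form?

utkəʃɛgxəðə

Substitution: /h/ → /t/, giving /utkʃɛgxð/.
Syllabifying with onset maximization leaves /k/, /x/, /ð/ stranded (at most one coda consonant is licensed; onsets are limited to one consonant).
Epenthesis after each stranded consonant: /k/ → /kə/, /x/ → /xə/, /ð/ → /ðə/.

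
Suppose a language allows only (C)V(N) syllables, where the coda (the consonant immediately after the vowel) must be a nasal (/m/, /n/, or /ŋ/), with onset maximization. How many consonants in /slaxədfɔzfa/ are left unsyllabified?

3

Syllabifying with onset maximization leaves /s/, /d/, /z/ stranded (only a nasal (/m/, /n/, or /ŋ/) is licensed in coda position; onsets are limited to one consonant).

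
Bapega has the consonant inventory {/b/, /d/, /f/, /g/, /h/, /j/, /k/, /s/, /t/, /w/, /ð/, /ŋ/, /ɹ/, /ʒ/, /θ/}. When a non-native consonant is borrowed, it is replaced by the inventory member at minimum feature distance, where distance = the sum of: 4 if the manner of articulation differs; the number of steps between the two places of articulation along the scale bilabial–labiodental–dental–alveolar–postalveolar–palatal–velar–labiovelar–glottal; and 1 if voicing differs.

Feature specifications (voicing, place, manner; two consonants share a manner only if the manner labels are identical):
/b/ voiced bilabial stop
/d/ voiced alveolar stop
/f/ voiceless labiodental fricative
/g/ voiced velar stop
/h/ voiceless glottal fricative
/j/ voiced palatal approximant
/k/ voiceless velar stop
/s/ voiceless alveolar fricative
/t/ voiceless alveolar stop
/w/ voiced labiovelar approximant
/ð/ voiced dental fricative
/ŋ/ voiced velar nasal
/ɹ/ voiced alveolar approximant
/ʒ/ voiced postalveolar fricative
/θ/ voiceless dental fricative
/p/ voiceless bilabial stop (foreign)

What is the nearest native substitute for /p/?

b

/b/ is closest: same manner (stop), place distance 0 (bilabial→bilabial), voicing differs (+1); total 1. Next closest is /t/ at distance 3.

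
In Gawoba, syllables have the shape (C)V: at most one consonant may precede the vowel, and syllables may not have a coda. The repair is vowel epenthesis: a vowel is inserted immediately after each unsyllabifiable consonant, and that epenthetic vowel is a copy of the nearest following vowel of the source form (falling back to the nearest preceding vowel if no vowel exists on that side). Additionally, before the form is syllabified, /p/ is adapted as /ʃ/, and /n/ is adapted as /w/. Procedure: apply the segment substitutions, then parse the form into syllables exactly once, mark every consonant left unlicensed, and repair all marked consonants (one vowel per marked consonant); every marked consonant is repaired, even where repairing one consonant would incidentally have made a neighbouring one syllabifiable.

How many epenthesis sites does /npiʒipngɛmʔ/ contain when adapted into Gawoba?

5

After substitution the input is /wʃiʒiʃwgɛmʔ/.
The unsyllabifiable consonants are /w/, /ʃ/, /w/, /m/, /ʔ/; each receives one epenthetic vowel.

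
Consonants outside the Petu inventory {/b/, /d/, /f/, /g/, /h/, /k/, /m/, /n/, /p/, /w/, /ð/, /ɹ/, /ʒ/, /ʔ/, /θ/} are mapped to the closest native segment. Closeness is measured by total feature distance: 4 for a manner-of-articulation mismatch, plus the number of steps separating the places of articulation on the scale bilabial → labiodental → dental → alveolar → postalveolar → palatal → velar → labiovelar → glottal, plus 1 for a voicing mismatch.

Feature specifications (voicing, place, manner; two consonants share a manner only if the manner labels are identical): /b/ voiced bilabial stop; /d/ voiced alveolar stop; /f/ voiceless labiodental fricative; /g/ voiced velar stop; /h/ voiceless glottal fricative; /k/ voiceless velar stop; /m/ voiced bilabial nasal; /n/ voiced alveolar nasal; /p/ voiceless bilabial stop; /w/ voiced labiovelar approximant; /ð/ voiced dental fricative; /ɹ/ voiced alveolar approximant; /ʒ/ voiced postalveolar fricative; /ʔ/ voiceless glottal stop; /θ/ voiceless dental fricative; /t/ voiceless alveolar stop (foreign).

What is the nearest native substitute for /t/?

/d/ is closest: same manner (stop), place distance 0 (alveolar→alveolar), voicing differs (+1); total 1. Next closest is /k/ at distance 3.

d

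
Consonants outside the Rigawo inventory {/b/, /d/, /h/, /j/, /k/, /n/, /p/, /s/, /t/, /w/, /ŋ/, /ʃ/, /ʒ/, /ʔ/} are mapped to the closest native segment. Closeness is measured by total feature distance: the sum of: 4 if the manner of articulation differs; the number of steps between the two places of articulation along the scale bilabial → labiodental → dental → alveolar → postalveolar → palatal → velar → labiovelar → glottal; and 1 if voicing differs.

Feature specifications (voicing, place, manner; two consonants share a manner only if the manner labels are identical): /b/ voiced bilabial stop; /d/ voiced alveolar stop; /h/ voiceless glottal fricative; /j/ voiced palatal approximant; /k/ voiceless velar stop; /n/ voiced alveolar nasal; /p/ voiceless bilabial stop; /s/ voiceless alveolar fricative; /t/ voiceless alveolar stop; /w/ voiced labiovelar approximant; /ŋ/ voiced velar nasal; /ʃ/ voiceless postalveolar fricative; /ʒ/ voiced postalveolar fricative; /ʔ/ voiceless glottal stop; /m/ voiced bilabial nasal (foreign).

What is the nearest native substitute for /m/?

n

/n/ is closest: same manner (nasal), place distance 3 (bilabial→alveolar), same voicing; total 3. Next closest is /b/ at distance 4.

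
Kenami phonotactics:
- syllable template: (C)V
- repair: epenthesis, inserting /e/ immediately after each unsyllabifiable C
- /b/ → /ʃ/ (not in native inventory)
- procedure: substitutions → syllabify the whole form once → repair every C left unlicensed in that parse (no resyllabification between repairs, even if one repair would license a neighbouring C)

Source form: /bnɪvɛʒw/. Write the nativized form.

ʃenɪvɛʒewe

Substitution: /b/ → /ʃ/, giving /ʃnɪvɛʒw/.
Under (C)V, the unsyllabifiable consonants are /ʃ/, /ʒ/, /w/ (no codas are permitted; onsets are limited to one consonant).
Epenthesis after each stranded consonant: /ʃ/ → /ʃe/, /ʒ/ → /ʒe/, /w/ → /we/.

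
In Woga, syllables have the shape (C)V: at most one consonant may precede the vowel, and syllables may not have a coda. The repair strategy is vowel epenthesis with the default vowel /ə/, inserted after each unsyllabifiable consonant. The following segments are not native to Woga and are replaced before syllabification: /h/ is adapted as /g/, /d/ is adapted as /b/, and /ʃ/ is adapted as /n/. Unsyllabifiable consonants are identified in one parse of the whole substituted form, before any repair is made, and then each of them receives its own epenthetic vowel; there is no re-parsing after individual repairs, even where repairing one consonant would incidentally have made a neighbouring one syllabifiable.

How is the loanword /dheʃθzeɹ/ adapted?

Substitution: /d/ → /b/, /h/ → /g/, /ʃ/ → /n/, giving /bgenθzeɹ/.
Under (C)V, the unsyllabifiable consonants are /b/, /n/, /θ/, /ɹ/ (no codas are permitted; onsets are limited to one consonant).
Inserting the epenthetic vowel yields /b/ → /bə/, /n/ → /nə/, /θ/ → /θə/, /ɹ/ → /ɹə/.

bəgenəθəzeɹə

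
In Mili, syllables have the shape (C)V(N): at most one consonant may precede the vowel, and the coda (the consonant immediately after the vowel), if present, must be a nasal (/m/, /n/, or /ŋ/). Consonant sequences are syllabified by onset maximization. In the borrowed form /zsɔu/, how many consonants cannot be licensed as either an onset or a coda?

Under (C)V(N), the unsyllabifiable consonants are /z/ (only a nasal (/m/, /n/, or /ŋ/) is licensed in coda position; onsets are limited to one consonant).

1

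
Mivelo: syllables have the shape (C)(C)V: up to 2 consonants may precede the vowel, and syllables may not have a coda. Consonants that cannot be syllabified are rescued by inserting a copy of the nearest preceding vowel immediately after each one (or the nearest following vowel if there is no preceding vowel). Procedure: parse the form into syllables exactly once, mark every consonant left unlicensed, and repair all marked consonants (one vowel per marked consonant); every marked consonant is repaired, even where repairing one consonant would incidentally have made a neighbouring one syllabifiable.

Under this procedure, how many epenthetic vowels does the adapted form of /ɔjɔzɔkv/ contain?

2

The unsyllabifiable consonants are /k/, /v/; each receives one epenthetic vowel.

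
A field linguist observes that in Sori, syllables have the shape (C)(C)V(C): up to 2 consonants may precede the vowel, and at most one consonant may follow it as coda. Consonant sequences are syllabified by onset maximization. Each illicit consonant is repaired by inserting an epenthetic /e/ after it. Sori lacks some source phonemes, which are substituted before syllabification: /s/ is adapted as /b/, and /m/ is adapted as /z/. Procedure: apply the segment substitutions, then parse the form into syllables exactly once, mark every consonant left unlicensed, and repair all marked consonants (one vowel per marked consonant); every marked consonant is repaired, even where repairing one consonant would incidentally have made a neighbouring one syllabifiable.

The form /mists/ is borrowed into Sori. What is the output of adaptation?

Substitution: /m/ → /z/, /s/ → /b/, giving /zibtb/.
Syllabifying with onset maximization leaves /t/, /b/ stranded (at most one coda consonant is licensed; onsets may contain at most 2 consonants).
Each unlicensed consonant becomes the onset of a new syllable: /t/ → /te/, /b/ → /be/.

zibtebe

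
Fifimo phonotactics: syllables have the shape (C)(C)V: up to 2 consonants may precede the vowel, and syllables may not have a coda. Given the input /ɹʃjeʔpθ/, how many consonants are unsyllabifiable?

4

The consonants /ɹ/, /ʔ/, /p/, /θ/ cannot be parsed into a legal (C)(C)V syllable (no codas are permitted; onsets may contain at most 2 consonants).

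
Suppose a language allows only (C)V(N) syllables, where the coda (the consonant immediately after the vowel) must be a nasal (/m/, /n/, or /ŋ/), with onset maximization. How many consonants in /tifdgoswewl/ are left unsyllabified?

5

Syllabifying with onset maximization leaves /f/, /d/, /s/, /w/, /l/ stranded (only a nasal (/m/, /n/, or /ŋ/) is licensed in coda position; onsets are limited to one consonant).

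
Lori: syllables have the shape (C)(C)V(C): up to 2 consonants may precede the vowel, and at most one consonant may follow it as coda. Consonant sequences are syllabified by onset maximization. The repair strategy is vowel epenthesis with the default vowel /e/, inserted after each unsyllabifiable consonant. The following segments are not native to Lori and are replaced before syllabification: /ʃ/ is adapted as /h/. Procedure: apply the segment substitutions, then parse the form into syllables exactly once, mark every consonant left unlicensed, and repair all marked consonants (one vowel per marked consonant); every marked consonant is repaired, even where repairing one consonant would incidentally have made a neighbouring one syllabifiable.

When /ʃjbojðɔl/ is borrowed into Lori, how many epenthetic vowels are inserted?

1

After substitution the input is /hjbojðɔl/.
The unsyllabifiable consonants are /h/; each receives one epenthetic vowel.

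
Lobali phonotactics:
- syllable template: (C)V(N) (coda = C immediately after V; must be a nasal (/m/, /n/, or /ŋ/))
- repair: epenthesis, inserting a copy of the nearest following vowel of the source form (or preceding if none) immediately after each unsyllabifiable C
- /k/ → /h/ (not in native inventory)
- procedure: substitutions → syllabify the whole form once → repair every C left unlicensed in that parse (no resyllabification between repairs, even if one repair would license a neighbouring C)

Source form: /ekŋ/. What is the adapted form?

Substitution: /k/ → /h/, giving /ehŋ/.
Syllabifying with onset maximization leaves /h/, /ŋ/ stranded (only a nasal (/m/, /n/, or /ŋ/) is licensed in coda position; onsets are limited to one consonant).
Epenthesis after each stranded consonant: /h/ → /he/, /ŋ/ → /ŋe/.

eheŋe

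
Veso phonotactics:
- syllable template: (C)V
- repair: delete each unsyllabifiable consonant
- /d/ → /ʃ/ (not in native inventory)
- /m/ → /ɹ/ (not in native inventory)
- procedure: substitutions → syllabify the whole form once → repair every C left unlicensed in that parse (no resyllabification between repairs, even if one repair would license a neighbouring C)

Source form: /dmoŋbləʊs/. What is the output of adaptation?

ɹoləʊ

Substitution: /d/ → /ʃ/, /m/ → /ɹ/, giving /ʃɹoŋbləʊs/.
Syllabifying with onset maximization leaves /ʃ/, /ŋ/, /b/, /s/ stranded (no codas are permitted; onsets are limited to one consonant).
Deletion applies to /ʃ/, /ŋ/, /b/, /s/.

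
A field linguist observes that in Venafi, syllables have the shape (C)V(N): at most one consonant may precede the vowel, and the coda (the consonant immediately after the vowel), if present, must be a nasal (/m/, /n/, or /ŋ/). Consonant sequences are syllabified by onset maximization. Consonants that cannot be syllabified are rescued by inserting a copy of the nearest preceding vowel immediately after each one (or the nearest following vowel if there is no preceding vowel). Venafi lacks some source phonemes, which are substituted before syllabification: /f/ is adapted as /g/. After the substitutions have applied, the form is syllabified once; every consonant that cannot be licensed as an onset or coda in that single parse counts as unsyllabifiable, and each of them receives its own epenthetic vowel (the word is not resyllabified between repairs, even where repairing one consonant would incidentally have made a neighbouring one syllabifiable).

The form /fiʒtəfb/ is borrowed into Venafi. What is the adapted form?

giʒitəgəbə

Substitution: /f/ → /g/, giving /giʒtəgb/.
Under (C)V(N), the unsyllabifiable consonants are /ʒ/, /g/, /b/ (only a nasal (/m/, /n/, or /ŋ/) is licensed in coda position; onsets are limited to one consonant).
Inserting the epenthetic vowel yields /ʒ/ → /ʒi/, /g/ → /gə/, /b/ → /bə/.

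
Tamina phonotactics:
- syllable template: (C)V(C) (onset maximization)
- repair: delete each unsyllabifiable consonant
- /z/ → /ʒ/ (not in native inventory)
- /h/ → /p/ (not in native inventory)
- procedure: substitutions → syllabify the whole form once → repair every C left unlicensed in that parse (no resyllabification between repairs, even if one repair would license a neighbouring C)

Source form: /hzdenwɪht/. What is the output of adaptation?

Substitution: /h/ → /p/, /z/ → /ʒ/, giving /pʒdenwɪpt/.
The consonants /p/, /ʒ/, /t/ cannot be parsed into a legal (C)V(C) syllable (at most one coda consonant is licensed; onsets are limited to one consonant).
Each unlicensed consonant is deleted: /p/, /ʒ/, /t/.

denwɪp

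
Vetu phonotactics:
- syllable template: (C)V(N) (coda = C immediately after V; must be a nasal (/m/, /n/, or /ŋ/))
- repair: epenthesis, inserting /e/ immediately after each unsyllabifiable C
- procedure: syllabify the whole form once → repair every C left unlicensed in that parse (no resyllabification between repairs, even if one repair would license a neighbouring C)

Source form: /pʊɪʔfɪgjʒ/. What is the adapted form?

Syllabifying with onset maximization leaves /ʔ/, /g/, /j/, /ʒ/ stranded (only a nasal (/m/, /n/, or /ŋ/) is licensed in coda position; onsets are limited to one consonant).
Each unlicensed consonant becomes the onset of a new syllable: /ʔ/ → /ʔe/, /g/ → /ge/, /j/ → /je/, /ʒ/ → /ʒe/.

pʊɪʔefɪgejeʒe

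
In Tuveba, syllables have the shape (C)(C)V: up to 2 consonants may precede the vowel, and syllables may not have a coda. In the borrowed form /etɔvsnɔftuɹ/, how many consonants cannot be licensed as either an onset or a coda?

Under (C)(C)V, the unsyllabifiable consonants are /v/, /ɹ/ (no codas are permitted; onsets may contain at most 2 consonants).

2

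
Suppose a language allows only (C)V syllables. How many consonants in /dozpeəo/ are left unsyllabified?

Syllabifying with onset maximization leaves /z/ stranded (no codas are permitted; onsets are limited to one consonant).

1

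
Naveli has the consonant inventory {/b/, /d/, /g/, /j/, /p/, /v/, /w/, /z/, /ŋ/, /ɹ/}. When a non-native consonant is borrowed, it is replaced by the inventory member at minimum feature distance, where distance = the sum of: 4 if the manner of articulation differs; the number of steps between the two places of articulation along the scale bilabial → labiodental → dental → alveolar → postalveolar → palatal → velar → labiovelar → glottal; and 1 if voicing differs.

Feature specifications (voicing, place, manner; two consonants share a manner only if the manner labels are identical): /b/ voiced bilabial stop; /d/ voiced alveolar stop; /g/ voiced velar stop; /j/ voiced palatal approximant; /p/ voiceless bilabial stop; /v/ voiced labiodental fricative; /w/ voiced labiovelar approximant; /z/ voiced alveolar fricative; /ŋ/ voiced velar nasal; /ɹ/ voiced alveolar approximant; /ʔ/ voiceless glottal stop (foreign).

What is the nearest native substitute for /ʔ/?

/g/ is closest: same manner (stop), place distance 2 (glottal→velar), voicing differs (+1); total 3. Next closest is /d/ at distance 6.

g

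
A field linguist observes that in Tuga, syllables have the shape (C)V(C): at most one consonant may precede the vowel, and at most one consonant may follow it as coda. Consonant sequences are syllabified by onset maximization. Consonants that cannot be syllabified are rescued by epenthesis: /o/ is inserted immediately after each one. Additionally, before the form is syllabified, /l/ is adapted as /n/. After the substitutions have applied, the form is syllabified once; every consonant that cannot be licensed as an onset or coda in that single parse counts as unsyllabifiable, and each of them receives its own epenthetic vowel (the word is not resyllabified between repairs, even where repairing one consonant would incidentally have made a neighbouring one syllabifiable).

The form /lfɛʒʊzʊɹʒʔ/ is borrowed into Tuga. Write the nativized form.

Substitution: /l/ → /n/, giving /nfɛʒʊzʊɹʒʔ/.
The consonants /n/, /ʒ/, /ʔ/ cannot be parsed into a legal (C)V(C) syllable (at most one coda consonant is licensed; onsets are limited to one consonant).
Each unlicensed consonant becomes the onset of a new syllable: /n/ → /no/, /ʒ/ → /ʒo/, /ʔ/ → /ʔo/.

nofɛʒʊzʊɹʒoʔo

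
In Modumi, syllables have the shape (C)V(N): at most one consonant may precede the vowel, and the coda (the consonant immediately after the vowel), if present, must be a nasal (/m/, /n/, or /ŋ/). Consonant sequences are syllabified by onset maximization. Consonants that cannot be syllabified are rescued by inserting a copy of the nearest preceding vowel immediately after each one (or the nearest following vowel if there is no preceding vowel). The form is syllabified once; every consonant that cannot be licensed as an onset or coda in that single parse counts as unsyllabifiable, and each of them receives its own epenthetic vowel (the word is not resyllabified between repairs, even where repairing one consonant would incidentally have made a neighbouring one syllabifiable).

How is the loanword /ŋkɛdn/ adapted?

ŋɛkɛdɛnɛ

Under (C)V(N), the unsyllabifiable consonants are /ŋ/, /d/, /n/ (only a nasal (/m/, /n/, or /ŋ/) is licensed in coda position; onsets are limited to one consonant).
Each unlicensed consonant becomes the onset of a new syllable: /ŋ/ → /ŋɛ/, /d/ → /dɛ/, /n/ → /nɛ/.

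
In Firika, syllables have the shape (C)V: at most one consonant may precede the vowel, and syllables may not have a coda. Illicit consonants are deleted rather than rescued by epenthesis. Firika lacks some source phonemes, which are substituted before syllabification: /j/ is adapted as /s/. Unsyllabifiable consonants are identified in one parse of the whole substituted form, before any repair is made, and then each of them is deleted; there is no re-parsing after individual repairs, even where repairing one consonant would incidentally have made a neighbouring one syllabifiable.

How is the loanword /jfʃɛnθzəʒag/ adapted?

Substitution: /j/ → /s/, giving /sfʃɛnθzəʒag/.
Syllabifying with onset maximization leaves /s/, /f/, /n/, /θ/, /g/ stranded (no codas are permitted; onsets are limited to one consonant).
Deletion applies to /s/, /f/, /n/, /θ/, /g/.

ʃɛzəʒa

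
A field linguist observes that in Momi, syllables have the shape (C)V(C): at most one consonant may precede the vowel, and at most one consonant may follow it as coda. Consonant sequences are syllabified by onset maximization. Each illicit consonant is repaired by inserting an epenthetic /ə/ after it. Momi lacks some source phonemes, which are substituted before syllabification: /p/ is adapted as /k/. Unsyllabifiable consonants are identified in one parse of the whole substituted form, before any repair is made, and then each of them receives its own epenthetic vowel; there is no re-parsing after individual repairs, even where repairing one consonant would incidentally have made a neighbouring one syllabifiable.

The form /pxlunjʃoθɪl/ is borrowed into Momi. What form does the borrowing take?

Substitution: /p/ → /k/, giving /kxlunjʃoθɪl/.
Syllabifying with onset maximization leaves /k/, /x/, /j/ stranded (at most one coda consonant is licensed; onsets are limited to one consonant).
Inserting the epenthetic vowel yields /k/ → /kə/, /x/ → /xə/, /j/ → /jə/.

kəxəlunjəʃoθɪl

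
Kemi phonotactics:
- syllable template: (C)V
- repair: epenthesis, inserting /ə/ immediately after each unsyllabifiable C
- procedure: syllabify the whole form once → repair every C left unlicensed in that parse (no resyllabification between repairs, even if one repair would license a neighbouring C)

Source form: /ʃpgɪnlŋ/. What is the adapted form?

ʃəpəgɪnələŋə

Under (C)V, the unsyllabifiable consonants are /ʃ/, /p/, /n/, /l/, /ŋ/ (no codas are permitted; onsets are limited to one consonant).
Inserting the epenthetic vowel yields /ʃ/ → /ʃə/, /p/ → /pə/, /n/ → /nə/, /l/ → /lə/, /ŋ/ → /ŋə/.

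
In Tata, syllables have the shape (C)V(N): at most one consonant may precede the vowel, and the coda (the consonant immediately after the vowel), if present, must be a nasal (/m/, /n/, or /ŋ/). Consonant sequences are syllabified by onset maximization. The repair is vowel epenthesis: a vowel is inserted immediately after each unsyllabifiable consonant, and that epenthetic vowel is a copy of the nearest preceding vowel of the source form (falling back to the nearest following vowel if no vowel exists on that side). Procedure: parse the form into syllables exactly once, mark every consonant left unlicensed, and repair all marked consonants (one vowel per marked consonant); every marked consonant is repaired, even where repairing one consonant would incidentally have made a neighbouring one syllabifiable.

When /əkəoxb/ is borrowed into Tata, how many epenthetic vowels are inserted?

The unsyllabifiable consonants are /x/, /b/; each receives one epenthetic vowel.

2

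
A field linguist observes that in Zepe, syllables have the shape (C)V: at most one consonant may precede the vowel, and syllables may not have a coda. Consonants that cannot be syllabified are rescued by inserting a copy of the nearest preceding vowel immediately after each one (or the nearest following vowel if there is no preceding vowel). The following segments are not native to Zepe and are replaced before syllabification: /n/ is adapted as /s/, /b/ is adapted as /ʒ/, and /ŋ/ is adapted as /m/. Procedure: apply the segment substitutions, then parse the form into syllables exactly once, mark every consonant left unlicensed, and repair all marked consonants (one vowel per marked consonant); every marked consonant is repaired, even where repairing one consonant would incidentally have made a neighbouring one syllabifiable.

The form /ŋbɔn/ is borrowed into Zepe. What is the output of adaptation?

Substitution: /ŋ/ → /m/, /b/ → /ʒ/, /n/ → /s/, giving /mʒɔs/.
Syllabifying with onset maximization leaves /m/, /s/ stranded (no codas are permitted; onsets are limited to one consonant).
Each unlicensed consonant becomes the onset of a new syllable: /m/ → /mɔ/, /s/ → /sɔ/.

mɔʒɔsɔ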